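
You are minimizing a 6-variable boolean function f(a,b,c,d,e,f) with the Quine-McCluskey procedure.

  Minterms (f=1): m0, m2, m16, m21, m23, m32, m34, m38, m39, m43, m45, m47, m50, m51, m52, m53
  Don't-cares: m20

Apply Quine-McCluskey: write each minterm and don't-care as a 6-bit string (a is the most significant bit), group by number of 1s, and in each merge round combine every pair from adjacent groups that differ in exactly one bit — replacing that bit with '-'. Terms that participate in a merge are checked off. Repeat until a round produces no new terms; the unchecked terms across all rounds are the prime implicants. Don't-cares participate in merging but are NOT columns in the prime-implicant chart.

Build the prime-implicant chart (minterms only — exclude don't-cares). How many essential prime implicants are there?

Round 0: 000000✓ 000010✓ 010000✓ 010100✓ 010101✓ 010111✓ 100000✓ 100010✓ 100110✓ 100111✓ 101011✓ 101101✓ 101111✓ 110010✓ 110011✓ 110100✓ 110101✓
Round 1: -00000✓ -00010✓ -10100✓ -10101✓ 0-0000 0000-0✓ 010-00 0101-1 01010-✓ 1-0010 10-111 100-10 1000-0✓ 10011- 101-11 1011-1 11001- 11010-✓
Round 2: -000-0 -1010-
PIs = {-000-0, -1010-, 0-0000, 010-00, 0101-1, 1-0010, 10-111, 100-10, 10011-, 101-11, 1011-1, 11001-}
Coverage chart:
  m0: -000-0,0-0000
  m2: -000-0 ←essential
  m16: 0-0000,010-00
  m21: -1010-,0101-1
  m23: 0101-1 ←essential
  m32: -000-0 ←essential
  m34: -000-0,1-0010,100-10
  m38: 100-10,10011-
  m39: 10-111,10011-
  m43: 101-11 ←essential
  m45: 1011-1 ←essential
  m47: 10-111,101-11,1011-1
  m50: 1-0010,11001-
  m51: 11001- ←essential
  m52: -1010- ←essential
  m53: -1010- ←essential
Essential: -000-0, -1010-, 0101-1, 101-11, 1011-1, 11001-

6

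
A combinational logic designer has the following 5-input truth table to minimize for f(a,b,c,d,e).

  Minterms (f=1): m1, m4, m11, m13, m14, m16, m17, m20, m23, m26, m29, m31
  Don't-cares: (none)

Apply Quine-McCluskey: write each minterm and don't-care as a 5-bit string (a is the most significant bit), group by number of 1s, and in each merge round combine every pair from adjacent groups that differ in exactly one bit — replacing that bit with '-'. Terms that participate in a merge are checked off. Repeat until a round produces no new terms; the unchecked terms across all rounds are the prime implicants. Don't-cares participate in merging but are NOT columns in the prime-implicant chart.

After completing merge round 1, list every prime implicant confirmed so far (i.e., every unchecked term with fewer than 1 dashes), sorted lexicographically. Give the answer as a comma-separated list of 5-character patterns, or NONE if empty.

01011, 01110, 11010

[col 0] 00001*, 00100*, 01011, 01101*, 01110, 10000*, 10001*, 10100*, 10111*, 11010, 11101*, 11111*
[col 1] -0001, -0100, -1101, 1-111, 10-00, 1000-, 111-1
Prime implicants: -0001, -0100, -1101, 01011, 01110, 1-111, 10-00, 1000-, 11010, 111-1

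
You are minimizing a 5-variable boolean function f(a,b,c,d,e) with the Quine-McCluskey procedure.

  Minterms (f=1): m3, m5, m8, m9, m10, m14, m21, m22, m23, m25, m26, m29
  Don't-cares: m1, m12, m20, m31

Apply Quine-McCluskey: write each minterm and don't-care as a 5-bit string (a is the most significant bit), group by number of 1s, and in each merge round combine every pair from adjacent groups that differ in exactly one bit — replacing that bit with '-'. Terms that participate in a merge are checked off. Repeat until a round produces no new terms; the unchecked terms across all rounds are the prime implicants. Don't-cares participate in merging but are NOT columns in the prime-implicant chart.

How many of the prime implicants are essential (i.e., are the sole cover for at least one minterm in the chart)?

4

Round 0: 00001✓ 00011✓ 00101✓ 01000✓ 01001✓ 01010✓ 01100✓ 01110✓ 10100✓ 10101✓ 10110✓ 10111✓ 11001✓ 11010✓ 11101✓ 11111✓
Round 1: -0101 -1001 -1010 0-001 00-01 000-1 01-00✓ 01-10✓ 010-0✓ 0100- 011-0✓ 1-101✓ 1-111✓ 101-0✓ 101-1✓ 1010-✓ 1011-✓ 11-01 111-1✓
Round 2: 01--0 1-1-1 101--
PIs = {-0101, -1001, -1010, 0-001, 00-01, 000-1, 01--0, 0100-, 1-1-1, 101--, 11-01}
Coverage chart:
  m3: 000-1 ←essential
  m5: -0101,00-01
  m8: 01--0,0100-
  m9: -1001,0-001,0100-
  m10: -1010,01--0
  m14: 01--0 ←essential
  m21: -0101,1-1-1,101--
  m22: 101-- ←essential
  m23: 1-1-1,101--
  m25: -1001,11-01
  m26: -1010 ←essential
  m29: 1-1-1,11-01
Essential: -1010, 000-1, 01--0, 101--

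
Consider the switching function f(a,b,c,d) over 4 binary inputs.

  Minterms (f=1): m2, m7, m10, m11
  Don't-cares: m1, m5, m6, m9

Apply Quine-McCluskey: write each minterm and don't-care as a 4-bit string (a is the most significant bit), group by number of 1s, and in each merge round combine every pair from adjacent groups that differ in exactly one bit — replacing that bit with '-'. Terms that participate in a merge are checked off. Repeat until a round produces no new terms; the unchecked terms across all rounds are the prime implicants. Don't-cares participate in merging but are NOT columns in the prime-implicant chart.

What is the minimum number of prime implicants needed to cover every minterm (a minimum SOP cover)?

Round 0: 0001✓ 0010✓ 0101✓ 0110✓ 0111✓ 1001✓ 1010✓ 1011✓
Round 1: -001 -010 0-01 0-10 01-1 011- 10-1 101-
PIs = {-001, -010, 0-01, 0-10, 01-1, 011-, 10-1, 101-}
Coverage chart:
  m2: -010,0-10
  m7: 01-1,011-
  m10: -010,101-
  m11: 10-1,101-
(no essential prime implicants)
Petrick residual → -010, 01-1, 10-1
Min cover (3 terms): b'cd' + a'bd + ab'd

3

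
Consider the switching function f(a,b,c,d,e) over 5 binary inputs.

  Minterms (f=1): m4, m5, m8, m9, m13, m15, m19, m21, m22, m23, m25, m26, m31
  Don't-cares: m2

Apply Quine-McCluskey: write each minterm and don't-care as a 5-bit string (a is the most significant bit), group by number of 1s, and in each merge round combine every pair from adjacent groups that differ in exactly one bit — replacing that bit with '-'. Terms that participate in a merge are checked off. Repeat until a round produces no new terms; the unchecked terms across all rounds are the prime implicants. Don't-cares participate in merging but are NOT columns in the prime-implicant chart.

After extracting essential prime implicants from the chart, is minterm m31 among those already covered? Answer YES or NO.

size-2^0 implicants → 00010  00100(✓)  00101(✓)  01000(✓)  01001(✓)  01101(✓)  01111(✓)  10011(✓)  10101(✓)  10110(✓)  10111(✓)  11001(✓)  11010  11111(✓)
size-2^1 implicants → -0101  -1001  -1111  0-101  0010-  01-01  0100-  011-1  1-111  10-11  101-1  1011-
Unchecked terms (primes): -0101, -1001, -1111, 0-101, 00010, 0010-, 01-01, 0100-, 011-1, 1-111, 10-11, 101-1, 1011-, 11010
Minterm coverage:
  m4 ⊆ 0010- [E]
  m5 ⊆ -0101,0-101,0010-
  m8 ⊆ 0100- [E]
  m9 ⊆ -1001,01-01,0100-
  m13 ⊆ 0-101,01-01,011-1
  m15 ⊆ -1111,011-1
  m19 ⊆ 10-11 [E]
  m21 ⊆ -0101,101-1
  m22 ⊆ 1011- [E]
  m23 ⊆ 1-111,10-11,101-1,1011-
  m25 ⊆ -1001 [E]
  m26 ⊆ 11010 [E]
  m31 ⊆ -1111,1-111
E = {-1001, 0010-, 0100-, 10-11, 1011-, 11010}

NO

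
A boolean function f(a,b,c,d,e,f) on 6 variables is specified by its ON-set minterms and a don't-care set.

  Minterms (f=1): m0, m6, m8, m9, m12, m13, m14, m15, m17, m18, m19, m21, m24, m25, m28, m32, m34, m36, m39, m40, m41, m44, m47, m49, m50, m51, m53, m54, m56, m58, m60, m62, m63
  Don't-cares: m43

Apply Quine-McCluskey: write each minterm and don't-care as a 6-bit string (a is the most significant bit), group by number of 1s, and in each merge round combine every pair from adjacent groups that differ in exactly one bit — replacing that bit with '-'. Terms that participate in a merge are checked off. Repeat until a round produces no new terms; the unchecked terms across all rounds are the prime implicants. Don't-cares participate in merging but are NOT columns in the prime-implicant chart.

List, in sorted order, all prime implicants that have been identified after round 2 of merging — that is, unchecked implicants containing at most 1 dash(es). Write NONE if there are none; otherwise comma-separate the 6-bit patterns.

-01111, 00-110, 01-001, 1-0010, 1-1111, 10-111, 1000-0, 101-11, 1010-1, 11111-

Round 0: 000000✓ 000110✓ 001000✓ 001001✓ 001100✓ 001101✓ 001110✓ 001111✓ 010001✓ 010010✓ 010011✓ 010101✓ 011000✓ 011001✓ 011100✓ 100000✓ 100010✓ 100100✓ 100111✓ 101000✓ 101001✓ 101011✓ 101100✓ 101111✓ 110001✓ 110010✓ 110011✓ 110101✓ 110110✓ 111000✓ 111010✓ 111100✓ 111110✓ 111111✓
Round 1: -00000✓ -01000✓ -01001✓ -01100✓ -01111 -10001✓ -10010✓ -10011✓ -10101✓ -11000✓ -11100✓ 0-1000✓ 0-1001✓ 0-1100✓ 00-000✓ 00-110 001-00✓ 001-01✓ 00100-✓ 0011-0✓ 0011-1✓ 00110-✓ 00111-✓ 01-001 010-01✓ 0100-1✓ 01001-✓ 011-00✓ 01100-✓ 1-0010 1-1000✓ 1-1100✓ 1-1111 10-000✓ 10-100✓ 10-111 100-00✓ 1000-0 101-00✓ 101-11 1010-1 10100-✓ 11-010✓ 11-110✓ 110-01✓ 110-10✓ 1100-1✓ 11001-✓ 111-00✓ 111-10✓ 1110-0✓ 1111-0✓ 11111-
Round 2: --1000✓ --1100✓ -0-000 -01-00✓ -0100- -10-01 -100-1 -1001- -11-00✓ 0-1-00✓ 0-100- 001-0- 0011-- 1-1-00✓ 10--00 11--10 111--0
Round 3: --1-00
PIs = {--1-00, -0-000, -0100-, -01111, -10-01, -100-1, -1001-, 0-100-, 00-110, 001-0-, 0011--, 01-001, 1-0010, 1-1111, 10--00, 10-111, 1000-0, 101-11, 1010-1, 11--10, 111--0, 11111-}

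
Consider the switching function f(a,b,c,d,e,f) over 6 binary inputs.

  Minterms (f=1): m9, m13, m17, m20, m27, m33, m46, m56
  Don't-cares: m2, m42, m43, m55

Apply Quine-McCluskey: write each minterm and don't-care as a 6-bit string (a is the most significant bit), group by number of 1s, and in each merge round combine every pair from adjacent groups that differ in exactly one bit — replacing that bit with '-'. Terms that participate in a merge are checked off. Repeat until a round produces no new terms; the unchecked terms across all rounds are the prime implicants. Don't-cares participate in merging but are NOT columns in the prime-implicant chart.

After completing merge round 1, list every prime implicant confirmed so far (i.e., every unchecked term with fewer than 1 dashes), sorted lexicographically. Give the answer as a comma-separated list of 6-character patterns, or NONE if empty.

000010, 010001, 010100, 011011, 100001, 110111, 111000

size-2^0 implicants → 000010  001001(✓)  001101(✓)  010001  010100  011011  100001  101010(✓)  101011(✓)  101110(✓)  110111  111000
size-2^1 implicants → 001-01  101-10  10101-
Unchecked terms (primes): 000010, 001-01, 010001, 010100, 011011, 100001, 101-10, 10101-, 110111, 111000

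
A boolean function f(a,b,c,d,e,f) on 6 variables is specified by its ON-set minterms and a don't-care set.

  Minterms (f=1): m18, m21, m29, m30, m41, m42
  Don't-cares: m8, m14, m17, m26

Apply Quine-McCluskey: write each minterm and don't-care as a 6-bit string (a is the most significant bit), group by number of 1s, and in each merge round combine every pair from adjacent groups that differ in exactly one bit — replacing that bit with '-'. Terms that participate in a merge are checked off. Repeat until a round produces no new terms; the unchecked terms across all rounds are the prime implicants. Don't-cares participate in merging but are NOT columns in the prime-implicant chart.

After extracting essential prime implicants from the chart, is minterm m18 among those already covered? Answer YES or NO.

YES

Round 0: 001000 001110✓ 010001✓ 010010✓ 010101✓ 011010✓ 011101✓ 011110✓ 101001 101010
Round 1: 0-1110 01-010 01-101 010-01 011-10
PIs = {0-1110, 001000, 01-010, 01-101, 010-01, 011-10, 101001, 101010}
Coverage chart:
  m18: 01-010 ←essential
  m21: 01-101,010-01
  m29: 01-101 ←essential
  m30: 0-1110,011-10
  m41: 101001 ←essential
  m42: 101010 ←essential
Essential: 01-010, 01-101, 101001, 101010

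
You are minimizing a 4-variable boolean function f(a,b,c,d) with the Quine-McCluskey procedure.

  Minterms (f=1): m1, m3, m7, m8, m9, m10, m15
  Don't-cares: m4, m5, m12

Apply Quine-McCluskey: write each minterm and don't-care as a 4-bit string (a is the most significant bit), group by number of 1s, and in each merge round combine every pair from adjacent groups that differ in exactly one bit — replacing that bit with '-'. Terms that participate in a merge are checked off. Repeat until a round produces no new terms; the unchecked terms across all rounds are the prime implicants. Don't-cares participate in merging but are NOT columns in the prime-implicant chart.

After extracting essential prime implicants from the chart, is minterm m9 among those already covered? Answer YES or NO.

NO

size-2^0 implicants → 0001(✓)  0011(✓)  0100(✓)  0101(✓)  0111(✓)  1000(✓)  1001(✓)  1010(✓)  1100(✓)  1111(✓)
size-2^1 implicants → -001  -100  -111  0-01(✓)  0-11(✓)  00-1(✓)  01-1(✓)  010-  1-00  10-0  100-
size-2^2 implicants → 0--1
Unchecked terms (primes): -001, -100, -111, 0--1, 010-, 1-00, 10-0, 100-
Minterm coverage:
  m1 ⊆ -001,0--1
  m3 ⊆ 0--1 [E]
  m7 ⊆ -111,0--1
  m8 ⊆ 1-00,10-0,100-
  m9 ⊆ -001,100-
  m10 ⊆ 10-0 [E]
  m15 ⊆ -111 [E]
E = {-111, 0--1, 10-0}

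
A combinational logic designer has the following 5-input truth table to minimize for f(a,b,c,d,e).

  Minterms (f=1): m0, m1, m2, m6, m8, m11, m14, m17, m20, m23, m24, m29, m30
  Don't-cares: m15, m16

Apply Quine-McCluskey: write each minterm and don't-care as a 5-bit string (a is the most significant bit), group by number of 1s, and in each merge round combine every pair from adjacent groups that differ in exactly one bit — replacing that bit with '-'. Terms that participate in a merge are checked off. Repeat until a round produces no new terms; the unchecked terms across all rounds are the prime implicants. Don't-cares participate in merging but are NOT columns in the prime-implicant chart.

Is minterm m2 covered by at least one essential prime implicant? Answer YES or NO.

NO

[col 0] 00000*, 00001*, 00010*, 00110*, 01000*, 01011*, 01110*, 01111*, 10000*, 10001*, 10100*, 10111, 11000*, 11101, 11110*
[col 1] -0000*, -0001*, -1000*, -1110, 0-000*, 0-110, 00-10, 000-0, 0000-*, 01-11, 0111-, 1-000*, 10-00, 1000-*
[col 2] --000, -000-
Prime implicants: --000, -000-, -1110, 0-110, 00-10, 000-0, 01-11, 0111-, 10-00, 10111, 11101
PI chart (minterm → PIs covering it):
  0 | --000,-000-,000-0
  1 | -000-  (sole → essential)
  2 | 00-10,000-0
  6 | 0-110,00-10
  8 | --000  (sole → essential)
  11 | 01-11  (sole → essential)
  14 | -1110,0-110,0111-
  17 | -000-  (sole → essential)
  20 | 10-00  (sole → essential)
  23 | 10111  (sole → essential)
  24 | --000  (sole → essential)
  29 | 11101  (sole → essential)
  30 | -1110  (sole → essential)
Essential prime implicants: --000, -000-, -1110, 01-11, 10-00, 10111, 11101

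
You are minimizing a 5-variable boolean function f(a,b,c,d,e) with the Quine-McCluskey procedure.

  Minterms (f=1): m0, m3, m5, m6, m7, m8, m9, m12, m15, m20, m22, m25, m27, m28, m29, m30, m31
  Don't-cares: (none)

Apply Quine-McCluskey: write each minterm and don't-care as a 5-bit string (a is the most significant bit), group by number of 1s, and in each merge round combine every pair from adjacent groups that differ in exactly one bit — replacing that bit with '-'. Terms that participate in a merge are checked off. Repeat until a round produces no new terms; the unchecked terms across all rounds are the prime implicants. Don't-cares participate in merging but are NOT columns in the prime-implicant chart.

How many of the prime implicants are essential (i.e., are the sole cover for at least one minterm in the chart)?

Round 0: 00000✓ 00011✓ 00101✓ 00110✓ 00111✓ 01000✓ 01001✓ 01100✓ 01111✓ 10100✓ 10110✓ 11001✓ 11011✓ 11100✓ 11101✓ 11110✓ 11111✓
Round 1: -0110 -1001 -1100 -1111 0-000 0-111 00-11 001-1 0011- 01-00 0100- 1-100✓ 1-110✓ 101-0✓ 11-01✓ 11-11✓ 110-1✓ 111-0✓ 111-1✓ 1110-✓ 1111-✓
Round 2: 1-1-0 11--1 111--
PIs = {-0110, -1001, -1100, -1111, 0-000, 0-111, 00-11, 001-1, 0011-, 01-00, 0100-, 1-1-0, 11--1, 111--}
Coverage chart:
  m0: 0-000 ←essential
  m3: 00-11 ←essential
  m5: 001-1 ←essential
  m6: -0110,0011-
  m7: 0-111,00-11,001-1,0011-
  m8: 0-000,01-00,0100-
  m9: -1001,0100-
  m12: -1100,01-00
  m15: -1111,0-111
  m20: 1-1-0 ←essential
  m22: -0110,1-1-0
  m25: -1001,11--1
  m27: 11--1 ←essential
  m28: -1100,1-1-0,111--
  m29: 11--1,111--
  m30: 1-1-0,111--
  m31: -1111,11--1,111--
Essential: 0-000, 00-11, 001-1, 1-1-0, 11--1

5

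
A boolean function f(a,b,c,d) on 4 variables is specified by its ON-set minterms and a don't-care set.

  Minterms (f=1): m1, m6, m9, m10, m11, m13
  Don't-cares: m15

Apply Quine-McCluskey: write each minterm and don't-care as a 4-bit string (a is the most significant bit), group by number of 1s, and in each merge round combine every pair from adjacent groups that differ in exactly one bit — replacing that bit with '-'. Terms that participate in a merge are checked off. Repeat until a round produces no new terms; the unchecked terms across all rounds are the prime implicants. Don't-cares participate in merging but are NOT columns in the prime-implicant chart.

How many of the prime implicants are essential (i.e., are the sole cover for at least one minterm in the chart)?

Round 0: 0001✓ 0110 1001✓ 1010✓ 1011✓ 1101✓ 1111✓
Round 1: -001 1-01✓ 1-11✓ 10-1✓ 101- 11-1✓
Round 2: 1--1
PIs = {-001, 0110, 1--1, 101-}
Coverage chart:
  m1: -001 ←essential
  m6: 0110 ←essential
  m9: -001,1--1
  m10: 101- ←essential
  m11: 1--1,101-
  m13: 1--1 ←essential
Essential: -001, 0110, 1--1, 101-

4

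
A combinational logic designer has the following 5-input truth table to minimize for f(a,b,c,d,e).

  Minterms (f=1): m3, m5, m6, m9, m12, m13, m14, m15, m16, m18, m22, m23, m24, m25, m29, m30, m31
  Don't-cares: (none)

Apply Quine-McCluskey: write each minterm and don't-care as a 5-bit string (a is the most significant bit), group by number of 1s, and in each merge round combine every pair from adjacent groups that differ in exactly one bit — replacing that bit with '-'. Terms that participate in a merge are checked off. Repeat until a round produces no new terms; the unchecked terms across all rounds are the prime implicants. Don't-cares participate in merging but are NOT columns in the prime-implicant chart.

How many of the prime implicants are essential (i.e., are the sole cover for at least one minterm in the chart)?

6

size-2^0 implicants → 00011  00101(✓)  00110(✓)  01001(✓)  01100(✓)  01101(✓)  01110(✓)  01111(✓)  10000(✓)  10010(✓)  10110(✓)  10111(✓)  11000(✓)  11001(✓)  11101(✓)  11110(✓)  11111(✓)
size-2^1 implicants → -0110(✓)  -1001(✓)  -1101(✓)  -1110(✓)  -1111(✓)  0-101  0-110(✓)  01-01(✓)  011-0(✓)  011-1(✓)  0110-(✓)  0111-(✓)  1-000  1-110(✓)  1-111(✓)  10-10  100-0  1011-(✓)  11-01(✓)  1100-  111-1(✓)  1111-(✓)
size-2^2 implicants → --110  -1-01  -11-1  -111-  011--  1-11-
Unchecked terms (primes): --110, -1-01, -11-1, -111-, 0-101, 00011, 011--, 1-000, 1-11-, 10-10, 100-0, 1100-
Minterm coverage:
  m3 ⊆ 00011 [E]
  m5 ⊆ 0-101 [E]
  m6 ⊆ --110 [E]
  m9 ⊆ -1-01 [E]
  m12 ⊆ 011-- [E]
  m13 ⊆ -1-01,-11-1,0-101,011--
  m14 ⊆ --110,-111-,011--
  m15 ⊆ -11-1,-111-,011--
  m16 ⊆ 1-000,100-0
  m18 ⊆ 10-10,100-0
  m22 ⊆ --110,1-11-,10-10
  m23 ⊆ 1-11- [E]
  m24 ⊆ 1-000,1100-
  m25 ⊆ -1-01,1100-
  m29 ⊆ -1-01,-11-1
  m30 ⊆ --110,-111-,1-11-
  m31 ⊆ -11-1,-111-,1-11-
E = {--110, -1-01, 0-101, 00011, 011--, 1-11-}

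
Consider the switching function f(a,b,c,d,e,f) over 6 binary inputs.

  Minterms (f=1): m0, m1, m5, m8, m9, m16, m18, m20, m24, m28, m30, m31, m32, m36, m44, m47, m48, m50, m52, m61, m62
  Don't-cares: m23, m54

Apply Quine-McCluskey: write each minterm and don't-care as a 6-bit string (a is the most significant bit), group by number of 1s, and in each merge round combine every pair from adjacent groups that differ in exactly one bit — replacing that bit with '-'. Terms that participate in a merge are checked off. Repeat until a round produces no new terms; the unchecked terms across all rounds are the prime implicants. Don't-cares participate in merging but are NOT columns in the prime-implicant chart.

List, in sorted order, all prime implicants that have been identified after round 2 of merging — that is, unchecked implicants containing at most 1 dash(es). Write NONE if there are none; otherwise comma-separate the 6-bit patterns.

[col 0] 000000*, 000001*, 000101*, 001000*, 001001*, 010000*, 010010*, 010100*, 010111*, 011000*, 011100*, 011110*, 011111*, 100000*, 100100*, 101100*, 101111, 110000*, 110010*, 110100*, 110110*, 111101, 111110*
[col 1] -00000*, -10000*, -10010*, -10100*, -11110, 0-0000*, 0-1000*, 00-000*, 00-001*, 000-01, 00000-*, 00100-*, 01-000*, 01-100*, 01-111, 010-00*, 0100-0*, 011-00*, 0111-0, 01111-, 1-0000*, 1-0100*, 10-100, 100-00*, 11-110, 110-00*, 110-10*, 1100-0*, 1101-0*
[col 2] --0000, -10-00, -100-0, 0--000, 00-00-, 01--00, 1-0-00, 110--0
Prime implicants: --0000, -10-00, -100-0, -11110, 0--000, 00-00-, 000-01, 01--00, 01-111, 0111-0, 01111-, 1-0-00, 10-100, 101111, 11-110, 110--0, 111101

-11110, 000-01, 01-111, 0111-0, 01111-, 10-100, 101111, 11-110, 111101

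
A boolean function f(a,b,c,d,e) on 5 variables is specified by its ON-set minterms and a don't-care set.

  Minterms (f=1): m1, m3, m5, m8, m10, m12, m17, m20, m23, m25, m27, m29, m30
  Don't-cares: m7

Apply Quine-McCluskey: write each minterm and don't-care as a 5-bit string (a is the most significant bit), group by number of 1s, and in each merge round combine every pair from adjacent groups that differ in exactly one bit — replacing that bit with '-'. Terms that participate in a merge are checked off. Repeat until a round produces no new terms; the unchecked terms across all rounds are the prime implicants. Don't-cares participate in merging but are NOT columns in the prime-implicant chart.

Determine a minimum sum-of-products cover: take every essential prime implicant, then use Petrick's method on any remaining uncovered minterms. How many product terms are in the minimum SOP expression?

Round 0: 00001✓ 00011✓ 00101✓ 00111✓ 01000✓ 01010✓ 01100✓ 10001✓ 10100 10111✓ 11001✓ 11011✓ 11101✓ 11110
Round 1: -0001 -0111 00-01✓ 00-11✓ 000-1✓ 001-1✓ 01-00 010-0 1-001 11-01 110-1
Round 2: 00--1
PIs = {-0001, -0111, 00--1, 01-00, 010-0, 1-001, 10100, 11-01, 110-1, 11110}
Coverage chart:
  m1: -0001,00--1
  m3: 00--1 ←essential
  m5: 00--1 ←essential
  m8: 01-00,010-0
  m10: 010-0 ←essential
  m12: 01-00 ←essential
  m17: -0001,1-001
  m20: 10100 ←essential
  m23: -0111 ←essential
  m25: 1-001,11-01,110-1
  m27: 110-1 ←essential
  m29: 11-01 ←essential
  m30: 11110 ←essential
Essential: -0111, 00--1, 01-00, 010-0, 10100, 11-01, 110-1, 11110
Petrick residual → -0001
Min cover (9 terms): b'c'd'e + b'cde + a'b'e + a'bd'e' + a'bc'e' + ab'cd'e' + abd'e + abc'e + abcde'

9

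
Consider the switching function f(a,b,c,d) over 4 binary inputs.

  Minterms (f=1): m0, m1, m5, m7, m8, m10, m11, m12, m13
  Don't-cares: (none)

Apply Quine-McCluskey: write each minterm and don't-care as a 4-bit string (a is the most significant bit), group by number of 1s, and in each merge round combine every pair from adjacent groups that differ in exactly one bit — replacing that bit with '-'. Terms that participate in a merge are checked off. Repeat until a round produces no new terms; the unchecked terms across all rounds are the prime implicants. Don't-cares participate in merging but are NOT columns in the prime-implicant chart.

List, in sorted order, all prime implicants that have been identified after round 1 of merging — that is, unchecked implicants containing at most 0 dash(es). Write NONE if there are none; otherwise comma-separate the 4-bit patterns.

[col 0] 0000*, 0001*, 0101*, 0111*, 1000*, 1010*, 1011*, 1100*, 1101*
[col 1] -000, -101, 0-01, 000-, 01-1, 1-00, 10-0, 101-, 110-
Prime implicants: -000, -101, 0-01, 000-, 01-1, 1-00, 10-0, 101-, 110-

NONE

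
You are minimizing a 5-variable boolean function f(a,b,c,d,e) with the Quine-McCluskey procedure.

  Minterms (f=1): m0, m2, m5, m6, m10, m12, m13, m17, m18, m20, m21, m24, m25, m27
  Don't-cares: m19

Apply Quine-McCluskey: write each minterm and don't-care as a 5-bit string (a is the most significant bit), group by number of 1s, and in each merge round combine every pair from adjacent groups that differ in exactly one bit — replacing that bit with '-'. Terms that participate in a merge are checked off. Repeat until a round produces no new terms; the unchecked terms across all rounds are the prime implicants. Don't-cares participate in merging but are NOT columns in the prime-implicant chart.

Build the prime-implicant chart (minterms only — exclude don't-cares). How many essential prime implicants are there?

7

size-2^0 implicants → 00000(✓)  00010(✓)  00101(✓)  00110(✓)  01010(✓)  01100(✓)  01101(✓)  10001(✓)  10010(✓)  10011(✓)  10100(✓)  10101(✓)  11000(✓)  11001(✓)  11011(✓)
size-2^1 implicants → -0010  -0101  0-010  0-101  00-10  000-0  0110-  1-001(✓)  1-011(✓)  10-01  100-1(✓)  1001-  1010-  110-1(✓)  1100-
size-2^2 implicants → 1-0-1
Unchecked terms (primes): -0010, -0101, 0-010, 0-101, 00-10, 000-0, 0110-, 1-0-1, 10-01, 1001-, 1010-, 1100-
Minterm coverage:
  m0 ⊆ 000-0 [E]
  m2 ⊆ -0010,0-010,00-10,000-0
  m5 ⊆ -0101,0-101
  m6 ⊆ 00-10 [E]
  m10 ⊆ 0-010 [E]
  m12 ⊆ 0110- [E]
  m13 ⊆ 0-101,0110-
  m17 ⊆ 1-0-1,10-01
  m18 ⊆ -0010,1001-
  m20 ⊆ 1010- [E]
  m21 ⊆ -0101,10-01,1010-
  m24 ⊆ 1100- [E]
  m25 ⊆ 1-0-1,1100-
  m27 ⊆ 1-0-1 [E]
E = {0-010, 00-10, 000-0, 0110-, 1-0-1, 1010-, 1100-}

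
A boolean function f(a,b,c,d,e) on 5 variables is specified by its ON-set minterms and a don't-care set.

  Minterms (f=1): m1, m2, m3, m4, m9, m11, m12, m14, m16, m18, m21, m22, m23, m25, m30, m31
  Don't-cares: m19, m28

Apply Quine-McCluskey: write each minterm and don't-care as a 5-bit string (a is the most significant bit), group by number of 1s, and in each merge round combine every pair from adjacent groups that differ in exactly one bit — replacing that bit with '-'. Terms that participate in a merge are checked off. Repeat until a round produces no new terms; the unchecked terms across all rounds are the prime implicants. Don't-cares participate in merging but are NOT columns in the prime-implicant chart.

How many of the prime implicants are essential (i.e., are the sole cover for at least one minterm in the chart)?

size-2^0 implicants → 00001(✓)  00010(✓)  00011(✓)  00100(✓)  01001(✓)  01011(✓)  01100(✓)  01110(✓)  10000(✓)  10010(✓)  10011(✓)  10101(✓)  10110(✓)  10111(✓)  11001(✓)  11100(✓)  11110(✓)  11111(✓)
size-2^1 implicants → -0010(✓)  -0011(✓)  -1001  -1100(✓)  -1110(✓)  0-001(✓)  0-011(✓)  0-100  000-1(✓)  0001-(✓)  010-1(✓)  011-0(✓)  1-110(✓)  1-111(✓)  10-10(✓)  10-11(✓)  100-0  1001-(✓)  101-1  1011-(✓)  111-0(✓)  1111-(✓)
size-2^2 implicants → -001-  -11-0  0-0-1  1-11-  10-1-
Unchecked terms (primes): -001-, -1001, -11-0, 0-0-1, 0-100, 1-11-, 10-1-, 100-0, 101-1
Minterm coverage:
  m1 ⊆ 0-0-1 [E]
  m2 ⊆ -001- [E]
  m3 ⊆ -001-,0-0-1
  m4 ⊆ 0-100 [E]
  m9 ⊆ -1001,0-0-1
  m11 ⊆ 0-0-1 [E]
  m12 ⊆ -11-0,0-100
  m14 ⊆ -11-0 [E]
  m16 ⊆ 100-0 [E]
  m18 ⊆ -001-,10-1-,100-0
  m21 ⊆ 101-1 [E]
  m22 ⊆ 1-11-,10-1-
  m23 ⊆ 1-11-,10-1-,101-1
  m25 ⊆ -1001 [E]
  m30 ⊆ -11-0,1-11-
  m31 ⊆ 1-11- [E]
E = {-001-, -1001, -11-0, 0-0-1, 0-100, 1-11-, 100-0, 101-1}

8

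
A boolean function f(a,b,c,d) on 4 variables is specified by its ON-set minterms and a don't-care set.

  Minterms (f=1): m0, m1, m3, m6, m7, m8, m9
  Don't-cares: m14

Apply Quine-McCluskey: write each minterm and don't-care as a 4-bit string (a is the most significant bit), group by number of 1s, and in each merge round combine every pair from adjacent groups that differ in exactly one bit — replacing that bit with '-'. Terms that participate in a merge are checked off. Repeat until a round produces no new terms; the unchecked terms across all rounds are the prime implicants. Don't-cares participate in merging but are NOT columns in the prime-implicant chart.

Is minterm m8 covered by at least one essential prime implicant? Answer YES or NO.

size-2^0 implicants → 0000(✓)  0001(✓)  0011(✓)  0110(✓)  0111(✓)  1000(✓)  1001(✓)  1110(✓)
size-2^1 implicants → -000(✓)  -001(✓)  -110  0-11  00-1  000-(✓)  011-  100-(✓)
size-2^2 implicants → -00-
Unchecked terms (primes): -00-, -110, 0-11, 00-1, 011-
Minterm coverage:
  m0 ⊆ -00- [E]
  m1 ⊆ -00-,00-1
  m3 ⊆ 0-11,00-1
  m6 ⊆ -110,011-
  m7 ⊆ 0-11,011-
  m8 ⊆ -00- [E]
  m9 ⊆ -00- [E]
E = {-00-}

YES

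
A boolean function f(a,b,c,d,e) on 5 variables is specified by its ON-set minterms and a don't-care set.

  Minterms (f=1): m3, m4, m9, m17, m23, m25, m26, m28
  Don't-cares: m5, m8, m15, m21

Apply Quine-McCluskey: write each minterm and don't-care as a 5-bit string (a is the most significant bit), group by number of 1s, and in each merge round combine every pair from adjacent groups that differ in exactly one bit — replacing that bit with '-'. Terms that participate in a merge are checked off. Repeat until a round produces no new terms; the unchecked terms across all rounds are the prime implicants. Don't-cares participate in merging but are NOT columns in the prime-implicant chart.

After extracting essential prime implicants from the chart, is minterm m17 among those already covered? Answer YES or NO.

size-2^0 implicants → 00011  00100(✓)  00101(✓)  01000(✓)  01001(✓)  01111  10001(✓)  10101(✓)  10111(✓)  11001(✓)  11010  11100
size-2^1 implicants → -0101  -1001  0010-  0100-  1-001  10-01  101-1
Unchecked terms (primes): -0101, -1001, 00011, 0010-, 0100-, 01111, 1-001, 10-01, 101-1, 11010, 11100
Minterm coverage:
  m3 ⊆ 00011 [E]
  m4 ⊆ 0010- [E]
  m9 ⊆ -1001,0100-
  m17 ⊆ 1-001,10-01
  m23 ⊆ 101-1 [E]
  m25 ⊆ -1001,1-001
  m26 ⊆ 11010 [E]
  m28 ⊆ 11100 [E]
E = {00011, 0010-, 101-1, 11010, 11100}

NO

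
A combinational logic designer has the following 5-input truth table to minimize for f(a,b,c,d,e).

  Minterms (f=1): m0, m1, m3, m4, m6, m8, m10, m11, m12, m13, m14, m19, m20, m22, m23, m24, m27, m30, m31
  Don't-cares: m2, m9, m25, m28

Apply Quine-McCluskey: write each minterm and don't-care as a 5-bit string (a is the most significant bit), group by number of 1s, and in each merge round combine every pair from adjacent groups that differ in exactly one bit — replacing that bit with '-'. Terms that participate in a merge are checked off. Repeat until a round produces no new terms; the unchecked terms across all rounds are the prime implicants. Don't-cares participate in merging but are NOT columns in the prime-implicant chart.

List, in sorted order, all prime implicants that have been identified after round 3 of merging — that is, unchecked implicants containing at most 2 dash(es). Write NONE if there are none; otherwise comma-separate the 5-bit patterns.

Round 0: 00000✓ 00001✓ 00010✓ 00011✓ 00100✓ 00110✓ 01000✓ 01001✓ 01010✓ 01011✓ 01100✓ 01101✓ 01110✓ 10011✓ 10100✓ 10110✓ 10111✓ 11000✓ 11001✓ 11011✓ 11100✓ 11110✓ 11111✓
Round 1: -0011✓ -0100✓ -0110✓ -1000✓ -1001✓ -1011✓ -1100✓ -1110✓ 0-000✓ 0-001✓ 0-010✓ 0-011✓ 0-100✓ 0-110✓ 00-00✓ 00-10✓ 000-0✓ 000-1✓ 0000-✓ 0001-✓ 001-0✓ 01-00✓ 01-01✓ 01-10✓ 010-0✓ 010-1✓ 0100-✓ 0101-✓ 011-0✓ 0110-✓ 1-011✓ 1-100✓ 1-110✓ 1-111✓ 10-11✓ 101-0✓ 1011-✓ 11-00✓ 11-11✓ 110-1✓ 1100-✓ 111-0✓ 1111-✓
Round 2: --011 --100✓ --110✓ -01-0✓ -1-00 -10-1 -100- -11-0✓ 0--00✓ 0--10✓ 0-0-0✓ 0-0-1✓ 0-00-✓ 0-01-✓ 0-1-0✓ 00--0✓ 000--✓ 01--0✓ 01-0- 010--✓ 1--11 1-1-0✓ 1-11-
Round 3: --1-0 0---0 0-0--
PIs = {--011, --1-0, -1-00, -10-1, -100-, 0---0, 0-0--, 01-0-, 1--11, 1-11-}

--011, -1-00, -10-1, -100-, 01-0-, 1--11, 1-11-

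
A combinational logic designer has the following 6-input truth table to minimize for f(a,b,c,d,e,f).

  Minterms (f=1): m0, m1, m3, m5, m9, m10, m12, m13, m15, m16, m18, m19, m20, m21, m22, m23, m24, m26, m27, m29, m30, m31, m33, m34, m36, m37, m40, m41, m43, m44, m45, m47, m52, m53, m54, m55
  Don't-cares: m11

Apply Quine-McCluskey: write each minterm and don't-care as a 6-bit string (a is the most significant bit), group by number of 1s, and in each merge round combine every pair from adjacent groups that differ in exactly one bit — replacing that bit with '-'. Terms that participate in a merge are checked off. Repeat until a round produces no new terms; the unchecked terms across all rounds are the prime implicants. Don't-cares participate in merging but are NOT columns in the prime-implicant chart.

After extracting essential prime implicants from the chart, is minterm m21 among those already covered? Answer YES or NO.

YES

[col 0] 000000*, 000001*, 000011*, 000101*, 001001*, 001010*, 001011*, 001100*, 001101*, 001111*, 010000*, 010010*, 010011*, 010100*, 010101*, 010110*, 010111*, 011000*, 011010*, 011011*, 011101*, 011110*, 011111*, 100001*, 100010, 100100*, 100101*, 101000*, 101001*, 101011*, 101100*, 101101*, 101111*, 110100*, 110101*, 110110*, 110111*
[col 1] -00001*, -00101*, -01001*, -01011*, -01100*, -01101*, -01111*, -10100*, -10101*, -10110*, -10111*, 0-0000, 0-0011*, 0-0101*, 0-1010*, 0-1011*, 0-1101*, 0-1111*, 00-001*, 00-011*, 00-101*, 000-01*, 0000-1*, 00000-, 001-01*, 001-11*, 0010-1*, 00101-*, 0011-1*, 00110-*, 01-000*, 01-010*, 01-011*, 01-101*, 01-110*, 01-111*, 010-00*, 010-10*, 010-11*, 0100-0*, 01001-*, 0101-0*, 0101-1*, 01010-*, 01011-*, 011-10*, 011-11*, 0110-0*, 01101-*, 0111-1*, 01111-*, 1-0100*, 1-0101*, 10-001*, 10-100*, 10-101*, 100-01*, 10010-*, 101-00*, 101-01*, 101-11*, 1010-1*, 10100-*, 1011-1*, 10110-*, 1101-0*, 1101-1*, 11010-*, 11011-*
[col 2] --0101, -0-001*, -0-101*, -00-01*, -01-01*, -01-11*, -010-1*, -011-1*, -0110-, -101-0*, -101-1*, -1010-*, -1011-*, 0--011, 0--101, 0-1-11, 0-101-, 0-11-1, 00--01*, 00-0-1, 001--1*, 01--10*, 01--11*, 01-0-0, 01-01-*, 01-1-1, 01-11-*, 010--0, 010-1-*, 0101--*, 011-1-*, 1-010-, 10--01*, 10-10-, 101--1*, 101-0-, 1101--*
[col 3] -0--01, -01--1, -101--, 01--1-
Prime implicants: --0101, -0--01, -01--1, -0110-, -101--, 0--011, 0--101, 0-0000, 0-1-11, 0-101-, 0-11-1, 00-0-1, 00000-, 01--1-, 01-0-0, 01-1-1, 010--0, 1-010-, 10-10-, 100010, 101-0-
PI chart (minterm → PIs covering it):
  0 | 0-0000,00000-
  1 | -0--01,00-0-1,00000-
  3 | 0--011,00-0-1
  5 | --0101,-0--01,0--101
  9 | -0--01,-01--1,00-0-1
  10 | 0-101-  (sole → essential)
  12 | -0110-  (sole → essential)
  13 | -0--01,-01--1,-0110-,0--101,0-11-1
  15 | -01--1,0-1-11,0-11-1
  16 | 0-0000,01-0-0,010--0
  18 | 01--1-,01-0-0,010--0
  19 | 0--011,01--1-
  20 | -101--,010--0
  21 | --0101,-101--,0--101,01-1-1
  22 | -101--,01--1-,010--0
  23 | -101--,01--1-,01-1-1
  24 | 01-0-0  (sole → essential)
  26 | 0-101-,01--1-,01-0-0
  27 | 0--011,0-1-11,0-101-,01--1-
  29 | 0--101,0-11-1,01-1-1
  30 | 01--1-  (sole → essential)
  31 | 0-1-11,0-11-1,01--1-,01-1-1
  33 | -0--01  (sole → essential)
  34 | 100010  (sole → essential)
  36 | 1-010-,10-10-
  37 | --0101,-0--01,1-010-,10-10-
  40 | 101-0-  (sole → essential)
  41 | -0--01,-01--1,101-0-
  43 | -01--1  (sole → essential)
  44 | -0110-,10-10-,101-0-
  45 | -0--01,-01--1,-0110-,10-10-,101-0-
  47 | -01--1  (sole → essential)
  52 | -101--,1-010-
  53 | --0101,-101--,1-010-
  54 | -101--  (sole → essential)
  55 | -101--  (sole → essential)
Essential prime implicants: -0--01, -01--1, -0110-, -101--, 0-101-, 01--1-, 01-0-0, 100010, 101-0-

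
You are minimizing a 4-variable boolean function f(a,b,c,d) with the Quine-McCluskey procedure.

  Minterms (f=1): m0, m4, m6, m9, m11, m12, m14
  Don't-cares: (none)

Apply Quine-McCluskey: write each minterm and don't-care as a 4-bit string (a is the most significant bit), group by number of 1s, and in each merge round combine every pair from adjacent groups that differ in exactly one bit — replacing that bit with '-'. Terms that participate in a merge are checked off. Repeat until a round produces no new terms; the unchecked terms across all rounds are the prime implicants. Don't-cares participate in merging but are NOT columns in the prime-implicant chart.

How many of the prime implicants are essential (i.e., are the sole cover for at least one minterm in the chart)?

3

Round 0: 0000✓ 0100✓ 0110✓ 1001✓ 1011✓ 1100✓ 1110✓
Round 1: -100✓ -110✓ 0-00 01-0✓ 10-1 11-0✓
Round 2: -1-0
PIs = {-1-0, 0-00, 10-1}
Coverage chart:
  m0: 0-00 ←essential
  m4: -1-0,0-00
  m6: -1-0 ←essential
  m9: 10-1 ←essential
  m11: 10-1 ←essential
  m12: -1-0 ←essential
  m14: -1-0 ←essential
Essential: -1-0, 0-00, 10-1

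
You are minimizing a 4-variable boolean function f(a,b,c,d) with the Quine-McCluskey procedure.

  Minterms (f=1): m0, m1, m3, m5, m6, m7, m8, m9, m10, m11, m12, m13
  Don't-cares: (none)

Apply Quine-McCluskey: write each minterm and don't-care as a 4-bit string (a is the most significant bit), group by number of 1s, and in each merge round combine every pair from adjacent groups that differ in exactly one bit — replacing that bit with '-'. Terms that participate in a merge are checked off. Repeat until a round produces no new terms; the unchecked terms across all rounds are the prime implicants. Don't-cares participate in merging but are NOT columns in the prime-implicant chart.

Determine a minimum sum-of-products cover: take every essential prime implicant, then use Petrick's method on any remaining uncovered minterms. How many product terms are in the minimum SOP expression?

Round 0: 0000✓ 0001✓ 0011✓ 0101✓ 0110✓ 0111✓ 1000✓ 1001✓ 1010✓ 1011✓ 1100✓ 1101✓
Round 1: -000✓ -001✓ -011✓ -101✓ 0-01✓ 0-11✓ 00-1✓ 000-✓ 01-1✓ 011- 1-00✓ 1-01✓ 10-0✓ 10-1✓ 100-✓ 101-✓ 110-✓
Round 2: --01 -0-1 -00- 0--1 1-0- 10--
PIs = {--01, -0-1, -00-, 0--1, 011-, 1-0-, 10--}
Coverage chart:
  m0: -00- ←essential
  m1: --01,-0-1,-00-,0--1
  m3: -0-1,0--1
  m5: --01,0--1
  m6: 011- ←essential
  m7: 0--1,011-
  m8: -00-,1-0-,10--
  m9: --01,-0-1,-00-,1-0-,10--
  m10: 10-- ←essential
  m11: -0-1,10--
  m12: 1-0- ←essential
  m13: --01,1-0-
Essential: -00-, 011-, 1-0-, 10--
Petrick residual → 0--1
Min cover (5 terms): b'c' + a'd + a'bc + ac' + ab'

5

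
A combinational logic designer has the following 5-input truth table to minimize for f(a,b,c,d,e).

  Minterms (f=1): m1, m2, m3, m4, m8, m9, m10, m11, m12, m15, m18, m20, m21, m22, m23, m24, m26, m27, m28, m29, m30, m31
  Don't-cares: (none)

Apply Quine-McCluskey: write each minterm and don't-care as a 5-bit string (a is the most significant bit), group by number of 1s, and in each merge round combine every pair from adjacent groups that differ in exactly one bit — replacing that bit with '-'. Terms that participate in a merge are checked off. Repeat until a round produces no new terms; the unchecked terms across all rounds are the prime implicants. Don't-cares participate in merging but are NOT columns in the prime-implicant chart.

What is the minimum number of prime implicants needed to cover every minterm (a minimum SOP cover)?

6

[col 0] 00001*, 00010*, 00011*, 00100*, 01000*, 01001*, 01010*, 01011*, 01100*, 01111*, 10010*, 10100*, 10101*, 10110*, 10111*, 11000*, 11010*, 11011*, 11100*, 11101*, 11110*, 11111*
[col 1] -0010*, -0100*, -1000*, -1010*, -1011*, -1100*, -1111*, 0-001*, 0-010*, 0-011*, 0-100*, 000-1*, 0001-*, 01-00*, 01-11*, 010-0*, 010-1*, 0100-*, 0101-*, 1-010*, 1-100*, 1-101*, 1-110*, 1-111*, 10-10*, 101-0*, 101-1*, 1010-*, 1011-*, 11-00*, 11-10*, 11-11*, 110-0*, 1101-*, 111-0*, 111-1*, 1110-*, 1111-*
[col 2] --010, --100, -1-00, -1-11, -10-0, -101-, 0-0-1, 0-01-, 010--, 1--10, 1-1-0*, 1-1-1*, 1-10-*, 1-11-*, 101--*, 11--0, 11-1-, 111--*
[col 3] 1-1--
Prime implicants: --010, --100, -1-00, -1-11, -10-0, -101-, 0-0-1, 0-01-, 010--, 1--10, 1-1--, 11--0, 11-1-
PI chart (minterm → PIs covering it):
  1 | 0-0-1  (sole → essential)
  2 | --010,0-01-
  3 | 0-0-1,0-01-
  4 | --100  (sole → essential)
  8 | -1-00,-10-0,010--
  9 | 0-0-1,010--
  10 | --010,-10-0,-101-,0-01-,010--
  11 | -1-11,-101-,0-0-1,0-01-,010--
  12 | --100,-1-00
  15 | -1-11  (sole → essential)
  18 | --010,1--10
  20 | --100,1-1--
  21 | 1-1--  (sole → essential)
  22 | 1--10,1-1--
  23 | 1-1--  (sole → essential)
  24 | -1-00,-10-0,11--0
  26 | --010,-10-0,-101-,1--10,11--0,11-1-
  27 | -1-11,-101-,11-1-
  28 | --100,-1-00,1-1--,11--0
  29 | 1-1--  (sole → essential)
  30 | 1--10,1-1--,11--0,11-1-
  31 | -1-11,1-1--,11-1-
Essential prime implicants: --100, -1-11, 0-0-1, 1-1--
Petrick residual → --010, -1-00
Minimum SOP uses 6 PIs: c'de' + cd'e' + bd'e' + bde + a'c'e + ac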